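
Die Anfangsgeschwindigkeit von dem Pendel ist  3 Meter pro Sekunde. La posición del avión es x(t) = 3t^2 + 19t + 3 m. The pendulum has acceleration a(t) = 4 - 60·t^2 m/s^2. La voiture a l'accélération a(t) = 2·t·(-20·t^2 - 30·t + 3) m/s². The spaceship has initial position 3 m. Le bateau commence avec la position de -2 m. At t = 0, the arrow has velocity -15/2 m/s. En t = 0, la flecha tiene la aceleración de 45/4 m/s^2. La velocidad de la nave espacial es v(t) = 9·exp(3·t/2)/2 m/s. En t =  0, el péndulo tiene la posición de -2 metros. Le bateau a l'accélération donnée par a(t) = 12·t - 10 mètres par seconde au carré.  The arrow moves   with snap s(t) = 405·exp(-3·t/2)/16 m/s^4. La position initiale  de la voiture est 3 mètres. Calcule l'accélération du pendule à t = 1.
En utilisant a(t) = 4 - 60·t^2 et en substituant t = 1, nous trouvons a = -56.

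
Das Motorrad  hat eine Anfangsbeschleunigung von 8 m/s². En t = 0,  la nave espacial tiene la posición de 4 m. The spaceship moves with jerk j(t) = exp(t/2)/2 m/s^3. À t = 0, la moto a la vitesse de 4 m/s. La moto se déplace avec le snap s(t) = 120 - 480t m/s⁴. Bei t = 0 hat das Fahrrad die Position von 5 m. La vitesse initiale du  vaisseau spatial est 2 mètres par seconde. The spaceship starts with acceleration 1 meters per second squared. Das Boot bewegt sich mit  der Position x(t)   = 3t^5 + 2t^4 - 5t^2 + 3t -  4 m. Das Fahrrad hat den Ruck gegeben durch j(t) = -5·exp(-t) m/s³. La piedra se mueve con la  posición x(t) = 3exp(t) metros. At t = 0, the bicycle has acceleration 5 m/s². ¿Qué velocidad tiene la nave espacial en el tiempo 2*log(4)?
Para resolver esto, necesitamos tomar 2 integrales de nuestra ecuación de la sacudida j(t) = exp(t/2)/2. Integrando la sacudida y usando la condición inicial a(0) = 1, obtenemos a(t) = exp(t/2). La integral de la aceleración es la velocidad. Usando v(0) = 2, obtenemos v(t) = 2·exp(t/2). Usando v(t) = 2·exp(t/2) y sustituyendo t = 2*log(4), encontramos v = 8.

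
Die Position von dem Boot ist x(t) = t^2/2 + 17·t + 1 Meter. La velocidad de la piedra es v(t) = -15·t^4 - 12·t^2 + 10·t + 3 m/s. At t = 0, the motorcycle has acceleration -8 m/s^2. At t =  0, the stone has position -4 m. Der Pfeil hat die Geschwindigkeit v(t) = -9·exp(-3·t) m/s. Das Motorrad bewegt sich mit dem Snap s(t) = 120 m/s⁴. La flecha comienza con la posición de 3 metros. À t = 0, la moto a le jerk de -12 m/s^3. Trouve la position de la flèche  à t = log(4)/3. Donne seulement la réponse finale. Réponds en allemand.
x(log(4)/3) = 3/4.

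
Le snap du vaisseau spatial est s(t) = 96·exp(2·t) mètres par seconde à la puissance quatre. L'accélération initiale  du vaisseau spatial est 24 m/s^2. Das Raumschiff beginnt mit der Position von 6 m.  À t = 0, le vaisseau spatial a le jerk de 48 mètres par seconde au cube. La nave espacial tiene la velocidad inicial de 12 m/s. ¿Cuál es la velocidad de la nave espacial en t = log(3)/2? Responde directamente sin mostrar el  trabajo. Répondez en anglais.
The velocity at t = log(3)/2 is v = 36.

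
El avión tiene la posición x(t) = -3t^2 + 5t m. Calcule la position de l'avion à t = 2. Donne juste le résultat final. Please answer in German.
Bei t = 2, x = -2.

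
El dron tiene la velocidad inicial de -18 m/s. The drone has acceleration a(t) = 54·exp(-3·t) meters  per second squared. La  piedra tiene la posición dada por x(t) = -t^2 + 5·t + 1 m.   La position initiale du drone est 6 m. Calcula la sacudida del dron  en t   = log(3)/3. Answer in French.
En partant de l'accélération a(t) = 54·exp(-3·t), nous prenons 1 dérivée. En prenant d/dt de a(t), nous trouvons j(t) = -162·exp(-3·t). En utilisant j(t) = -162·exp(-3·t) et en substituant t = log(3)/3, nous trouvons j = -54.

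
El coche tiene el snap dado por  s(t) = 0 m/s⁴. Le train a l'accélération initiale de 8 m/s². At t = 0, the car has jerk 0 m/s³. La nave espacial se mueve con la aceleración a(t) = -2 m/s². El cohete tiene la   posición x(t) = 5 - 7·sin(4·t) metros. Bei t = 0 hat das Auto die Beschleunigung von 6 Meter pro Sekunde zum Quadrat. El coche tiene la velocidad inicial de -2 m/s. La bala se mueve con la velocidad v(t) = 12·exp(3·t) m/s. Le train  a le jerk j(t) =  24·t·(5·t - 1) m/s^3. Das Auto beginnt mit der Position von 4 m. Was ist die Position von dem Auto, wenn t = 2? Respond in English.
We must find the integral of our snap equation s(t) = 0 4 times. Taking ∫s(t)dt and applying j(0) = 0, we find j(t) = 0. Integrating jerk and using the initial condition a(0) = 6, we get a(t) = 6. The integral of acceleration is velocity. Using v(0) = -2, we get v(t) = 6·t - 2. Finding the integral of v(t) and using x(0) = 4: x(t) = 3·t^2 - 2·t + 4. Using x(t) = 3·t^2 - 2·t + 4 and substituting t = 2, we find x = 12.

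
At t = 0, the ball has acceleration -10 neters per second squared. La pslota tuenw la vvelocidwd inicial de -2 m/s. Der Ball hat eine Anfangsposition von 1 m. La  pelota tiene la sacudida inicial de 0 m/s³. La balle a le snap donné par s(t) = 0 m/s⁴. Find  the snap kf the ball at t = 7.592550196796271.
We have snap s(t) = 0. Substituting t = 7.592550196796271: s(7.592550196796271) = 0.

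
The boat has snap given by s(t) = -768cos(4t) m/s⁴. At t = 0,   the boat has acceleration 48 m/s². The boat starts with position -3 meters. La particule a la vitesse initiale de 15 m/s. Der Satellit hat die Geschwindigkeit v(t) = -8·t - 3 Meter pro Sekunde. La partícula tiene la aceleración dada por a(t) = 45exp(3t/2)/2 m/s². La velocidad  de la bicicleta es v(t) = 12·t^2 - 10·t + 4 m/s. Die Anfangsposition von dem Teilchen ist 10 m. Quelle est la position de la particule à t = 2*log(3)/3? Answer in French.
Nous devons trouver l'intégrale de notre équation de l'accélération a(t) = 45·exp(3·t/2)/2 2 fois. En intégrant l'accélération et en utilisant la condition initiale v(0) = 15, nous obtenons v(t) = 15·exp(3·t/2). La primitive de la vitesse, avec x(0) = 10, donne la position: x(t) = 10·exp(3·t/2). Nous avons la position x(t) = 10·exp(3·t/2). En substituant t = 2*log(3)/3: x(2*log(3)/3) = 30.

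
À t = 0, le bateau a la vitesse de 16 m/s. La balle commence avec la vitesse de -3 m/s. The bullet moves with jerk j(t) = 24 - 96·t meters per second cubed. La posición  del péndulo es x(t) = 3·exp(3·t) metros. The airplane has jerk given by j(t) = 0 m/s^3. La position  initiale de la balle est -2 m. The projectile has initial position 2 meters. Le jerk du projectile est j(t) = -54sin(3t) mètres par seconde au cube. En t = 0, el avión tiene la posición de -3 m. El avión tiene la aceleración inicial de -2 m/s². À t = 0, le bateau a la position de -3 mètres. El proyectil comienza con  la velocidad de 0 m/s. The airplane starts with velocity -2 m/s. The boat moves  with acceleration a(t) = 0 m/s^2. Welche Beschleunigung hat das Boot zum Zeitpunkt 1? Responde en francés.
De l'équation de l'accélération a(t) = 0, nous substituons t = 1 pour obtenir a = 0.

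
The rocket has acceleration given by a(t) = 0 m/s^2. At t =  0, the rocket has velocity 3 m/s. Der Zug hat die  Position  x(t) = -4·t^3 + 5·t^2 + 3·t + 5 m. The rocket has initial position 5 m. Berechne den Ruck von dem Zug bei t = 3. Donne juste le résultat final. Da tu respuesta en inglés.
j(3) = -24.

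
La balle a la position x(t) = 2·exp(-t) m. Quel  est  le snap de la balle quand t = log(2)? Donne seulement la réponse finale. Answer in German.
Bei t = log(2), s = 1.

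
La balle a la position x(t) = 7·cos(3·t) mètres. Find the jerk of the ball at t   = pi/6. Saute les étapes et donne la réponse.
The jerk at t = pi/6 is j = 189.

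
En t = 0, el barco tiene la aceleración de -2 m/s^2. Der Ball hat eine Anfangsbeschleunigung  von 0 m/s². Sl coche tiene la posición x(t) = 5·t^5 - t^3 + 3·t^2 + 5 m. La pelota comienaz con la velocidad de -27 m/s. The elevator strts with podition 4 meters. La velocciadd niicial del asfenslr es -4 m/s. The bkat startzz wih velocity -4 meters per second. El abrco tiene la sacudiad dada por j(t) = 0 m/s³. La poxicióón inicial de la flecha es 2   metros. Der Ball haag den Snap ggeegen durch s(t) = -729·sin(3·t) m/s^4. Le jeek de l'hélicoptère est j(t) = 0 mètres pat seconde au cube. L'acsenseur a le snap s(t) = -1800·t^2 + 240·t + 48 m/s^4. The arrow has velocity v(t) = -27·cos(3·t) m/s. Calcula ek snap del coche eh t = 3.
Debemos derivar nuestra ecuación de la posición x(t) = 5·t^5 - t^3 + 3·t^2 + 5 4 veces. La derivada de la posición da la velocidad: v(t) = 25·t^4 - 3·t^2 + 6·t. Derivando la velocidad, obtenemos la aceleración: a(t) = 100·t^3 - 6·t + 6. La derivada de la aceleración da la sacudida: j(t) = 300·t^2 - 6. Tomando d/dt de j(t), encontramos s(t) = 600·t. De la ecuación del snap s(t) = 600·t, sustituimos t = 3 para obtener s = 1800.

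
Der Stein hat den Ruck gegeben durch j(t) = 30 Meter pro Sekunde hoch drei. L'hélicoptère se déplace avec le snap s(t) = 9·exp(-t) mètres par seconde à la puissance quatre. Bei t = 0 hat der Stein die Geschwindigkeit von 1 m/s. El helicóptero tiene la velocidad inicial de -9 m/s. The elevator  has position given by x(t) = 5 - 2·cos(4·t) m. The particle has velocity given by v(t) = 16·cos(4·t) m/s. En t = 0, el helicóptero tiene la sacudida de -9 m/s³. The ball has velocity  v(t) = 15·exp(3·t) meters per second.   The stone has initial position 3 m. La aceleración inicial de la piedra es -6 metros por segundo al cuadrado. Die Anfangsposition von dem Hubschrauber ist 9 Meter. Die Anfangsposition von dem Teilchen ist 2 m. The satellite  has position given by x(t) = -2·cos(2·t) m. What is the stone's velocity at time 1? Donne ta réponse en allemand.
Ausgehend von dem Ruck j(t) = 30, nehmen wir 2 Integrale. Durch Integration von dem Ruck und Verwendung der Anfangsbedingung a(0) = -6, erhalten wir a(t) = 30·t - 6. Mit ∫a(t)dt und Anwendung von v(0) = 1, finden wir v(t) = 15·t^2 - 6·t + 1. Wir haben die Geschwindigkeit v(t) = 15·t^2 - 6·t + 1. Durch Einsetzen von t = 1: v(1) = 10.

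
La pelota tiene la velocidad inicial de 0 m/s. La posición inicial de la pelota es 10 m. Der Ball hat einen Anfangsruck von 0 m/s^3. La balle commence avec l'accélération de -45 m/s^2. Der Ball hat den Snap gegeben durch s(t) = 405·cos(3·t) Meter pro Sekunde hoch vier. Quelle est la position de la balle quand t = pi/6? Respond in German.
Um dies zu lösen, müssen wir 4 Integrale unserer Gleichung für den Snap s(t) = 405·cos(3·t) finden. Die Stammfunktion von dem Snap ist der Ruck. Mit j(0) = 0 erhalten wir j(t) = 135·sin(3·t). Mit ∫j(t)dt und Anwendung von a(0) = -45, finden wir a(t) = -45·cos(3·t). Das Integral von der Beschleunigung ist die Geschwindigkeit. Mit v(0) = 0 erhalten wir v(t) = -15·sin(3·t). Mit ∫v(t)dt und Anwendung von x(0) = 10, finden wir x(t) = 5·cos(3·t) + 5. Aus der Gleichung für die Position x(t) = 5·cos(3·t) + 5, setzen wir t = pi/6 ein und erhalten x = 5.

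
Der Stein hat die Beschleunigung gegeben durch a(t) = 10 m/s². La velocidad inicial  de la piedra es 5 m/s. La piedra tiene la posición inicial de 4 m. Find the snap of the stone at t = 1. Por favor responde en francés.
Pour résoudre ceci, nous devons prendre 2 dérivées de notre équation de l'accélération a(t) = 10. En dérivant l'accélération, nous obtenons le jerk: j(t) = 0. La dérivée du jerk donne le snap: s(t) = 0. Nous avons le snap s(t) = 0. En substituant t = 1: s(1) = 0.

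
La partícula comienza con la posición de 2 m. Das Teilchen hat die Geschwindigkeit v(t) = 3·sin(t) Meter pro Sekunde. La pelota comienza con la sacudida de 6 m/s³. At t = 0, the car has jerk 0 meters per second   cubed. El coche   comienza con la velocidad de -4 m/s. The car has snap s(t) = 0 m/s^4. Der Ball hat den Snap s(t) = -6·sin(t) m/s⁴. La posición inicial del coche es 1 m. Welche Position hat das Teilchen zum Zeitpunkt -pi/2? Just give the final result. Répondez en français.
La réponse est 5.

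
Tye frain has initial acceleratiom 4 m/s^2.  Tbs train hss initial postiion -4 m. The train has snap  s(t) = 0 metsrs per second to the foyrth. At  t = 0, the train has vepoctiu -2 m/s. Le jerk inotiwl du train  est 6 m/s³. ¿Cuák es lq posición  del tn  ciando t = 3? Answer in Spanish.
Partiendo del snap s(t) = 0, tomamos 4 antiderivadas. La antiderivada del snap, con j(0) = 6, da la sacudida: j(t) = 6. La integral de la sacudida, con a(0) = 4, da la aceleración: a(t) = 6·t + 4. La antiderivada de la aceleración, con v(0) = -2, da la velocidad: v(t) = 3·t^2 + 4·t - 2. Integrando la velocidad y usando la condición inicial x(0) = -4, obtenemos x(t) = t^3 + 2·t^2 - 2·t - 4. Tenemos la posición x(t) = t^3 + 2·t^2 - 2·t - 4. Sustituyendo t = 3: x(3) = 35.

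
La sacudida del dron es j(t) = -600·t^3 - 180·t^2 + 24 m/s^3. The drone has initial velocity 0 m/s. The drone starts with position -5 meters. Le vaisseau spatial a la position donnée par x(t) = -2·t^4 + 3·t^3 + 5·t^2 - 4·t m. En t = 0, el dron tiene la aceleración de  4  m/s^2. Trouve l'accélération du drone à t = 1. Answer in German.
Wir müssen das Integral unserer Gleichung für den Ruck j(t) = -600·t^3 - 180·t^2 + 24 1-mal finden. Durch Integration von dem Ruck und Verwendung der Anfangsbedingung a(0) = 4, erhalten wir a(t) = -150·t^4 - 60·t^3 + 24·t + 4. Wir haben die Beschleunigung a(t) = -150·t^4 - 60·t^3 + 24·t + 4. Durch Einsetzen von t = 1: a(1) = -182.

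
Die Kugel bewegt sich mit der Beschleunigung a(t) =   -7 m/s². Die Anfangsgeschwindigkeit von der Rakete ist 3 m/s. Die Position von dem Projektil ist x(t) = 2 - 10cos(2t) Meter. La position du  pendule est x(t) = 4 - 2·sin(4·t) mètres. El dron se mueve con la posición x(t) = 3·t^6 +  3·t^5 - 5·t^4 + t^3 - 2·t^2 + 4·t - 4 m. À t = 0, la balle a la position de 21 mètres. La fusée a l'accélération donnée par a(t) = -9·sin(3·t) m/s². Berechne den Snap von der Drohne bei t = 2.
Um dies zu lösen, müssen wir 4 Ableitungen unserer Gleichung für die Position x(t) = 3·t^6 + 3·t^5 - 5·t^4 + t^3 - 2·t^2 + 4·t - 4 nehmen. Mit d/dt von x(t) finden wir v(t) = 18·t^5 + 15·t^4 - 20·t^3 + 3·t^2 - 4·t + 4. Mit d/dt von v(t) finden wir a(t) = 90·t^4 + 60·t^3 - 60·t^2 + 6·t - 4. Die Ableitung von der Beschleunigung ergibt den Ruck: j(t) = 360·t^3 + 180·t^2 - 120·t + 6. Die Ableitung von dem Ruck ergibt den Snap: s(t) = 1080·t^2 + 360·t - 120. Mit s(t) = 1080·t^2 + 360·t - 120 und Einsetzen von t = 2, finden wir s = 4920.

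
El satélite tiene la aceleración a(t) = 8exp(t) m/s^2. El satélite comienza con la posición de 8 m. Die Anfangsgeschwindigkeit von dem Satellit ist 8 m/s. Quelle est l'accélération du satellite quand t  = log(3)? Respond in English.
Using a(t) = 8·exp(t) and substituting t = log(3), we find a = 24.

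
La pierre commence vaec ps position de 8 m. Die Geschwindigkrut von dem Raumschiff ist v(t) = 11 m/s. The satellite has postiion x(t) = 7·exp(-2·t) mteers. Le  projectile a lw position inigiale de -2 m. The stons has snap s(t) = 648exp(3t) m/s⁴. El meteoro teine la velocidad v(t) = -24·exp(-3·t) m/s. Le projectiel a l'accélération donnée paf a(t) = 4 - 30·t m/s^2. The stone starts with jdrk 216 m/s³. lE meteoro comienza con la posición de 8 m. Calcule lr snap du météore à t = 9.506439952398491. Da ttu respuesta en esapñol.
Debemos derivar nuestra ecuación de la velocidad v(t) = -24·exp(-3·t) 3 veces. Derivando la velocidad, obtenemos la aceleración: a(t) = 72·exp(-3·t). La derivada de la aceleración da la sacudida: j(t) = -216·exp(-3·t). Derivando la sacudida, obtenemos el snap: s(t) = 648·exp(-3·t). Tenemos el snap s(t) = 648·exp(-3·t). Sustituyendo t = 9.506439952398491: s(9.506439952398491) = 2.66558026425554E-10.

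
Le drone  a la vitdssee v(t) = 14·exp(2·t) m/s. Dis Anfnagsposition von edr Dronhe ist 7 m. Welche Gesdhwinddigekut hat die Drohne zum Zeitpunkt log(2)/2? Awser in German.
Aus der Gleichung für die Geschwindigkeit v(t) = 14·exp(2·t), setzen wir t = log(2)/2 ein und erhalten v = 28.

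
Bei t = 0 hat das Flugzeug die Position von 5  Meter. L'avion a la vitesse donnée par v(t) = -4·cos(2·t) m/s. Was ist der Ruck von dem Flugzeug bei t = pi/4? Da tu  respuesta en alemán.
Ausgehend von der Geschwindigkeit v(t) = -4·cos(2·t), nehmen wir 2 Ableitungen. Die Ableitung von der Geschwindigkeit ergibt die Beschleunigung: a(t) = 8·sin(2·t). Die Ableitung von der Beschleunigung ergibt den Ruck: j(t) = 16·cos(2·t). Aus der Gleichung für den Ruck j(t) = 16·cos(2·t), setzen wir t = pi/4 ein und erhalten j = 0.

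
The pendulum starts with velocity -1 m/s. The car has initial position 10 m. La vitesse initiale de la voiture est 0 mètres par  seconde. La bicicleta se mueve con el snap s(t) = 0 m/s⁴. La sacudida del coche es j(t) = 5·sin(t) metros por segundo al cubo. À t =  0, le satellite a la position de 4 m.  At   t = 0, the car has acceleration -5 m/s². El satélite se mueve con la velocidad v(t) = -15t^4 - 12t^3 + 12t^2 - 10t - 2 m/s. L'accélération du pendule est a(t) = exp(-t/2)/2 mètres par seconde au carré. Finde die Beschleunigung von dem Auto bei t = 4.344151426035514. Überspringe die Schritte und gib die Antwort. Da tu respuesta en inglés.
a(4.344151426035514) = 1.79985847456398.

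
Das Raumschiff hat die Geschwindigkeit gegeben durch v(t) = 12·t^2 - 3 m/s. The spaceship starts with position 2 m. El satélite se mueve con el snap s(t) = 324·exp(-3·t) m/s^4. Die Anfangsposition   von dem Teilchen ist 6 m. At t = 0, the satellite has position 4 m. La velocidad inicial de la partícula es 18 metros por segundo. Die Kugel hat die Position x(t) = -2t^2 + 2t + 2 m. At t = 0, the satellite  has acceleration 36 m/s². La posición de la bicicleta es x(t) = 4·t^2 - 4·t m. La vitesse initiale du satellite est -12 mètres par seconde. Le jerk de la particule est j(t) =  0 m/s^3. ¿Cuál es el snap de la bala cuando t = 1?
Para resolver esto, necesitamos tomar 4 derivadas de nuestra ecuación de la posición x(t) = -2·t^2 + 2·t + 2. Derivando la posición, obtenemos la velocidad: v(t) = 2 - 4·t. Tomando d/dt de v(t), encontramos a(t) = -4. Tomando d/dt de a(t), encontramos j(t) = 0. La derivada de la sacudida da el snap: s(t) = 0. Usando s(t) = 0 y sustituyendo t = 1, encontramos s = 0.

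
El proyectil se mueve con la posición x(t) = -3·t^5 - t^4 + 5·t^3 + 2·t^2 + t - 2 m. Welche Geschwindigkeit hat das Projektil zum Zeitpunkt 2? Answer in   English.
To solve this, we need to take 1 derivative of our position equation x(t) = -3·t^5 - t^4 + 5·t^3 + 2·t^2 + t - 2. Differentiating position, we get velocity: v(t) = -15·t^4 - 4·t^3 + 15·t^2 + 4·t + 1. From the given velocity equation v(t) = -15·t^4 - 4·t^3 + 15·t^2 + 4·t + 1, we substitute t = 2 to get v = -203.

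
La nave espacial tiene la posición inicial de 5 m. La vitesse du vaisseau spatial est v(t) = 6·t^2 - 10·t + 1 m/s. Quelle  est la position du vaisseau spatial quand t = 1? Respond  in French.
En partant de la vitesse v(t) = 6·t^2 - 10·t + 1, nous prenons 1 primitive. En prenant ∫v(t)dt et en appliquant x(0) = 5, nous trouvons x(t) = 2·t^3 - 5·t^2 + t + 5. En utilisant x(t) = 2·t^3 - 5·t^2 + t + 5 et en substituant t = 1, nous trouvons x = 3.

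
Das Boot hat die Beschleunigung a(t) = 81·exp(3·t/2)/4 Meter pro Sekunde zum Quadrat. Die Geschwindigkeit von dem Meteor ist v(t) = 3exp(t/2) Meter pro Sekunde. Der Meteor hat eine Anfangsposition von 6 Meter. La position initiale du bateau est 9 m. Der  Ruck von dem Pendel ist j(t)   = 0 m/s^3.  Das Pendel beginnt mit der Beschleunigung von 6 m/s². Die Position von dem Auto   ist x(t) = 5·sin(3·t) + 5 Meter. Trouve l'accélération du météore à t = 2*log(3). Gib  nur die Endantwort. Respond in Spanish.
La aceleración en t = 2*log(3) es a = 9/2.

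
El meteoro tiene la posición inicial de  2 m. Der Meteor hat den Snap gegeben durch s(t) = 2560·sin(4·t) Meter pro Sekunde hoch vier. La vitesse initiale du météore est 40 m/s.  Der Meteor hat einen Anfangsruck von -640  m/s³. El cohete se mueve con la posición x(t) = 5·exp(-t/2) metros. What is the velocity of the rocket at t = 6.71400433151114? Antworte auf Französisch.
Nous devons dériver notre équation de la position x(t) = 5·exp(-t/2) 1 fois. En dérivant la position, nous obtenons la vitesse: v(t) = -5·exp(-t/2)/2. Nous avons la vitesse v(t) = -5·exp(-t/2)/2. En substituant t = 6.71400433151114: v(6.71400433151114) = -0.0870988643316051.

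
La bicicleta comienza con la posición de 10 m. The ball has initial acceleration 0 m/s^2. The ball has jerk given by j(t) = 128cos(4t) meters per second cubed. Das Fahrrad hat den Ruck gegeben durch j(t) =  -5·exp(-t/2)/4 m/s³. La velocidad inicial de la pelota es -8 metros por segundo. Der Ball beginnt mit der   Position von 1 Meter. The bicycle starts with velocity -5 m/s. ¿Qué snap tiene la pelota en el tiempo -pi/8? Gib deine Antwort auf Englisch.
We must differentiate our jerk equation j(t) = 128·cos(4·t) 1 time. Differentiating jerk, we get snap: s(t) = -512·sin(4·t). Using s(t) = -512·sin(4·t) and substituting t = -pi/8, we find s = 512.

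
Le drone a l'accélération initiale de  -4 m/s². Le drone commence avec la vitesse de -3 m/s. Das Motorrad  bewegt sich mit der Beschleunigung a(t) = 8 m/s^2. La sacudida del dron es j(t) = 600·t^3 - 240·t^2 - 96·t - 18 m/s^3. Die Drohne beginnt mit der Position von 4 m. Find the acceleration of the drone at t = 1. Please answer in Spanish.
Debemos encontrar la antiderivada de nuestra ecuación de la sacudida j(t) = 600·t^3 - 240·t^2 - 96·t - 18 1 vez. Tomando ∫j(t)dt y aplicando a(0) = -4, encontramos a(t) = 150·t^4 - 80·t^3 - 48·t^2 - 18·t - 4. Tenemos la aceleración a(t) = 150·t^4 - 80·t^3 - 48·t^2 - 18·t - 4. Sustituyendo t = 1: a(1) = 0.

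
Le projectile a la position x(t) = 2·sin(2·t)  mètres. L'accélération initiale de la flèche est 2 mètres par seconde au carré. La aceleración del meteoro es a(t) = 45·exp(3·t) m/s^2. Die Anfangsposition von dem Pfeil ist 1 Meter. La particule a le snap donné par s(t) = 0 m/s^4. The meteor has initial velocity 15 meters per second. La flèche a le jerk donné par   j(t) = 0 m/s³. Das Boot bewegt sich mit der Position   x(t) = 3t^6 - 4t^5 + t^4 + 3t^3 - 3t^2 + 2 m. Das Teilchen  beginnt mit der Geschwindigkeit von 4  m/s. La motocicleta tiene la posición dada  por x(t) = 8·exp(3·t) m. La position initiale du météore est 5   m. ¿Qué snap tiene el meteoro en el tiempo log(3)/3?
Para resolver esto, necesitamos tomar 2 derivadas de nuestra ecuación de la aceleración a(t) = 45·exp(3·t). Derivando la aceleración, obtenemos la sacudida: j(t) = 135·exp(3·t). Tomando d/dt de j(t), encontramos s(t) = 405·exp(3·t). Usando s(t) = 405·exp(3·t) y sustituyendo t = log(3)/3, encontramos s = 1215.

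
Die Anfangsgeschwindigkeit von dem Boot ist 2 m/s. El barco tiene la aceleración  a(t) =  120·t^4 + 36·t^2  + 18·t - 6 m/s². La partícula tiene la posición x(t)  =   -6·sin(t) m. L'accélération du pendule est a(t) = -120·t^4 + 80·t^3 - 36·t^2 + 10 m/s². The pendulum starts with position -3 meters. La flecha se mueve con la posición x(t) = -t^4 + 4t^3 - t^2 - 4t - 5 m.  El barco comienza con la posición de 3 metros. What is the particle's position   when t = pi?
From the given position equation x(t) = -6·sin(t), we substitute t = pi to get x = 0.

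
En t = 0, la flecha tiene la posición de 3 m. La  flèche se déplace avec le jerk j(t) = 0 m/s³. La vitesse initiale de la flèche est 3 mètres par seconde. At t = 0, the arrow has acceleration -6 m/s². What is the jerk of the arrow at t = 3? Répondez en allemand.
Wir haben den Ruck j(t) = 0. Durch Einsetzen von t = 3: j(3) = 0.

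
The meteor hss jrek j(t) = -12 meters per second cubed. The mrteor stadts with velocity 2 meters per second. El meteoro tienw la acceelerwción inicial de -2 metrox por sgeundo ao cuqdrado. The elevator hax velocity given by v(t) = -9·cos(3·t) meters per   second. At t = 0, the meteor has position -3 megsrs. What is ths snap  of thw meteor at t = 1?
We must differentiate our jerk equation j(t) = -12 1 time. Taking d/dt of j(t), we find s(t) = 0. We have snap s(t) = 0. Substituting t = 1: s(1) = 0.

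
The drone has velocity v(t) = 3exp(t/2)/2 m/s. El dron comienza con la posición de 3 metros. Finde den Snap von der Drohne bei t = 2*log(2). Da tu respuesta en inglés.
To solve this, we need to take 3 derivatives of our velocity equation v(t) = 3·exp(t/2)/2. The derivative of velocity gives acceleration: a(t) = 3·exp(t/2)/4. The derivative of acceleration gives jerk: j(t) = 3·exp(t/2)/8. The derivative of jerk gives snap: s(t) = 3·exp(t/2)/16. Using s(t) = 3·exp(t/2)/16 and substituting t = 2*log(2), we find s = 3/8.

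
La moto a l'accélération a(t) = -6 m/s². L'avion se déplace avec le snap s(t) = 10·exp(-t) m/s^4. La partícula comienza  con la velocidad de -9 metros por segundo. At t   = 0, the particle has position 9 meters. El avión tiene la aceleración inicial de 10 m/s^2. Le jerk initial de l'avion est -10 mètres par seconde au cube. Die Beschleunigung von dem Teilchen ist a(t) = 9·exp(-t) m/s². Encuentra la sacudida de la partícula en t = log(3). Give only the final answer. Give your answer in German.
Die Antwort ist -3.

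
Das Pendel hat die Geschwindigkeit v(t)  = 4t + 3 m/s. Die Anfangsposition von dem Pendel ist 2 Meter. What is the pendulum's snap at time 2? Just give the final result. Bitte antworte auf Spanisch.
En t = 2, s = 0.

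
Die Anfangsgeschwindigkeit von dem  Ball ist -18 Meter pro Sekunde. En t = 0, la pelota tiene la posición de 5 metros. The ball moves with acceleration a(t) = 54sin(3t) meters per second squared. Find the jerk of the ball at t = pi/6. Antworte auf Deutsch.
Um dies zu lösen, müssen wir 1 Ableitung unserer Gleichung für die Beschleunigung a(t) = 54·sin(3·t) nehmen. Mit d/dt von a(t) finden wir j(t) = 162·cos(3·t). Wir haben den Ruck j(t) = 162·cos(3·t). Durch Einsetzen von t = pi/6: j(pi/6) = 0.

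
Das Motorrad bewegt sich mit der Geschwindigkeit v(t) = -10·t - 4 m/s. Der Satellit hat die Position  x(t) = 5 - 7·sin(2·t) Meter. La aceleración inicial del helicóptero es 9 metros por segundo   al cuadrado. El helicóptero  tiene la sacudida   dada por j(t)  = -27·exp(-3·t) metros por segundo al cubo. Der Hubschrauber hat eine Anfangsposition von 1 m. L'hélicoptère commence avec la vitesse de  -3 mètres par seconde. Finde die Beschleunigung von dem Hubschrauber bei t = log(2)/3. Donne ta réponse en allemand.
Wir müssen unsere Gleichung für den Ruck j(t) = -27·exp(-3·t) 1-mal integrieren. Das Integral von dem Ruck ist die Beschleunigung. Mit a(0) = 9 erhalten wir a(t) = 9·exp(-3·t). Wir haben die Beschleunigung a(t) = 9·exp(-3·t). Durch Einsetzen von t = log(2)/3: a(log(2)/3) = 9/2.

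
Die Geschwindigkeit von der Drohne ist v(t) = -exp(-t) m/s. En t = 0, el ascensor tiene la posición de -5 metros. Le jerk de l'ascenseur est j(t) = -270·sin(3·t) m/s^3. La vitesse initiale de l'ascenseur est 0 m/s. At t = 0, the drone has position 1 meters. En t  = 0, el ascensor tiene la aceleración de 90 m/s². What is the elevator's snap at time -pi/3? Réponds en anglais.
We must differentiate our jerk equation j(t) = -270·sin(3·t) 1 time. The derivative of jerk gives snap: s(t) = -810·cos(3·t). From the given snap equation s(t) = -810·cos(3·t), we substitute t = -pi/3 to get s = 810.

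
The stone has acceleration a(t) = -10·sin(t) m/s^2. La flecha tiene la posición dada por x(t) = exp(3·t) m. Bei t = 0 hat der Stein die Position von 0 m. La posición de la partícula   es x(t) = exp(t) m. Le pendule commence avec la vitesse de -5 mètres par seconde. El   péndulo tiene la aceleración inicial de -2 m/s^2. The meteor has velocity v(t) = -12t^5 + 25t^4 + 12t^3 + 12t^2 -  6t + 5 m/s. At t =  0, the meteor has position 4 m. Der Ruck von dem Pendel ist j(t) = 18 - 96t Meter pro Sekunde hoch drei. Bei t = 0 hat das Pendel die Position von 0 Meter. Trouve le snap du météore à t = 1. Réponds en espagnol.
Partiendo de la velocidad v(t) = -12·t^5 + 25·t^4 + 12·t^3 + 12·t^2 - 6·t + 5, tomamos 3 derivadas. La derivada de la velocidad da la aceleración: a(t) = -60·t^4 + 100·t^3 + 36·t^2 + 24·t - 6. Tomando d/dt de a(t), encontramos j(t) = -240·t^3 + 300·t^2 + 72·t + 24. La derivada de la sacudida da el snap: s(t) = -720·t^2 + 600·t + 72. De la ecuación del snap s(t) = -720·t^2 + 600·t + 72, sustituimos t = 1 para obtener s = -48.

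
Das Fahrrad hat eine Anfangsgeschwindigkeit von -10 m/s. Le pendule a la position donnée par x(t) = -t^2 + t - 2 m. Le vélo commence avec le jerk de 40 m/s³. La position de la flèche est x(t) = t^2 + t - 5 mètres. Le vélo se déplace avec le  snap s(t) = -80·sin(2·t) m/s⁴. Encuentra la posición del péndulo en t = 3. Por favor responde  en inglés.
Using x(t) = -t^2 + t - 2 and substituting t = 3, we find x = -8.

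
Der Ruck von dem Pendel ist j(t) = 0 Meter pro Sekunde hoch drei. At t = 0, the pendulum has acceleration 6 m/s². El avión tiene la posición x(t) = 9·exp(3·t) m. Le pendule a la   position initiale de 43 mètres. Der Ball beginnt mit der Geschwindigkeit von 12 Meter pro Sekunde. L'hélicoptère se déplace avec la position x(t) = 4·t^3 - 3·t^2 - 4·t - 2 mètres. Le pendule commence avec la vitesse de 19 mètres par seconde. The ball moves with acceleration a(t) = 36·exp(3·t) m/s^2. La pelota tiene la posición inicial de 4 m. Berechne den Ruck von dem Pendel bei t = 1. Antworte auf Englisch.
From the given jerk equation j(t) = 0, we substitute t = 1 to get j = 0.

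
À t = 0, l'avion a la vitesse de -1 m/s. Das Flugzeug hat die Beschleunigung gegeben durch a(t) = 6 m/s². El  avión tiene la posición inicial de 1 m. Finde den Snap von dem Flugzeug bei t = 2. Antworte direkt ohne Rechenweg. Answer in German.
Der Snap bei t = 2 ist s = 0.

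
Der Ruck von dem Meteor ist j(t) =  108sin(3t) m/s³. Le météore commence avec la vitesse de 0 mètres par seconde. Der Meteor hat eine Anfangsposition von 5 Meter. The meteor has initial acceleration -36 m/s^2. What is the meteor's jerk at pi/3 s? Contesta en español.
Usando j(t) = 108·sin(3·t) y sustituyendo t = pi/3, encontramos j = 0.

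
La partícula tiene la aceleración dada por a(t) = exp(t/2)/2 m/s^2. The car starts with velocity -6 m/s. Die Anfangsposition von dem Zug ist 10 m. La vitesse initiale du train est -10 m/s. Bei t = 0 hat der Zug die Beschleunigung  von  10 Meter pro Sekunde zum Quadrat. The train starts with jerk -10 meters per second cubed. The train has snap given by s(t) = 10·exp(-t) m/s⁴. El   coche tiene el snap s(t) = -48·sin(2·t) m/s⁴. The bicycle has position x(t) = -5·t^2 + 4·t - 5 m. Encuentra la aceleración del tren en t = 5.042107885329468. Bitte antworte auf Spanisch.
Necesitamos integrar nuestra ecuación del snap s(t) = 10·exp(-t) 2 veces. Tomando ∫s(t)dt y aplicando j(0) = -10, encontramos j(t) = -10·exp(-t). Integrando la sacudida y usando la condición inicial a(0) = 10, obtenemos a(t) = 10·exp(-t). Usando a(t) = 10·exp(-t) y sustituyendo t = 5.042107885329468, encontramos a = 0.0646011677109907.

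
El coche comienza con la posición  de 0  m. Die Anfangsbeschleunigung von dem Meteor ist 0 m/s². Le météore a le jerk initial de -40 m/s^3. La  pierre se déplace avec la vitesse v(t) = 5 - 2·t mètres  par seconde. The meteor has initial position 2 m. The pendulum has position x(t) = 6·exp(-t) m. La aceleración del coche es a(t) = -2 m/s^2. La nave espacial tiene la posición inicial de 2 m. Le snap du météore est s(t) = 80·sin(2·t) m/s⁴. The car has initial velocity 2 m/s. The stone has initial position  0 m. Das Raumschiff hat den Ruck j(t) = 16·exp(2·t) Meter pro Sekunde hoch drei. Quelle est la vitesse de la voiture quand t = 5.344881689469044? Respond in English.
We need to integrate our acceleration equation a(t) = -2 1 time. Taking ∫a(t)dt and applying v(0) = 2, we find v(t) = 2 - 2·t. Using v(t) = 2 - 2·t and substituting t = 5.344881689469044, we find v = -8.68976337893809.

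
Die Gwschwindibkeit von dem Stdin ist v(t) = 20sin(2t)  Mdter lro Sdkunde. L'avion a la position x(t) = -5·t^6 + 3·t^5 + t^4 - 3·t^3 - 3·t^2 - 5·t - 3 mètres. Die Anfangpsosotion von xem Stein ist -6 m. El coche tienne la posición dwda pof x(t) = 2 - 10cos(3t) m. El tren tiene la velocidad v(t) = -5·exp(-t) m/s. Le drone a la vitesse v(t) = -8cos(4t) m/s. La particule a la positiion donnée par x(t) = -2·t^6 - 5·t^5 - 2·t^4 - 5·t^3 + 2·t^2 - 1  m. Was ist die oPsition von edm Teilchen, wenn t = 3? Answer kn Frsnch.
De l'équation de la position x(t) = -2·t^6 - 5·t^5 - 2·t^4 - 5·t^3 + 2·t^2 - 1, nous substituons t = 3 pour obtenir x = -2953.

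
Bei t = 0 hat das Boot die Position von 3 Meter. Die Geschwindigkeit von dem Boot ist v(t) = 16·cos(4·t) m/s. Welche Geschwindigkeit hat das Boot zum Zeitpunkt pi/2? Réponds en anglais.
From the given velocity equation v(t) = 16·cos(4·t), we substitute t = pi/2 to get v = 16.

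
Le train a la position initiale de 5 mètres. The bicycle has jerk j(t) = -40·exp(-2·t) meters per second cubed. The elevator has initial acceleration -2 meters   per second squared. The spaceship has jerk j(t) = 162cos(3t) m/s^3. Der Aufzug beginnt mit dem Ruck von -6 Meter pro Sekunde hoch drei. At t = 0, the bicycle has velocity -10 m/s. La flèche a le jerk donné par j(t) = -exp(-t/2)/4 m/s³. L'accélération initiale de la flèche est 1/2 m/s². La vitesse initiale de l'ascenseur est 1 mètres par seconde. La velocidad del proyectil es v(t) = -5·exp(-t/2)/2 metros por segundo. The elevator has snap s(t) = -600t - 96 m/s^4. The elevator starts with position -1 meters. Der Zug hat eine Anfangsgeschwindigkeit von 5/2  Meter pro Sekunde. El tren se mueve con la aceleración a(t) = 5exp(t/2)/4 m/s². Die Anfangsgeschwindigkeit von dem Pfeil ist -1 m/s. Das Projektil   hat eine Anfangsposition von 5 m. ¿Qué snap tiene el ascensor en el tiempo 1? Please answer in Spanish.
De la ecuación del snap s(t) = -600·t - 96, sustituimos t = 1 para obtener s = -696.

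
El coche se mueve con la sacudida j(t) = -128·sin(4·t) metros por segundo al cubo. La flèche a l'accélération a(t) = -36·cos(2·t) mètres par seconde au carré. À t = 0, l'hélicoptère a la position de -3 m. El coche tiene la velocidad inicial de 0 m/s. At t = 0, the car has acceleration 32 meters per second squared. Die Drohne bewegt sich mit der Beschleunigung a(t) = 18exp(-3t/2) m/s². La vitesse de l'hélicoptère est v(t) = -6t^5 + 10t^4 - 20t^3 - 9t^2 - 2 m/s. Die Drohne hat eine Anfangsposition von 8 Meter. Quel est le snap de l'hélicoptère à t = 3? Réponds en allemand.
Ausgehend von der Geschwindigkeit v(t) = -6·t^5 + 10·t^4 - 20·t^3 - 9·t^2 - 2, nehmen wir 3 Ableitungen. Durch Ableiten von der Geschwindigkeit erhalten wir die Beschleunigung: a(t) = -30·t^4 + 40·t^3 - 60·t^2 - 18·t. Mit d/dt von a(t) finden wir j(t) = -120·t^3 + 120·t^2 - 120·t - 18. Mit d/dt von j(t) finden wir s(t) = -360·t^2 + 240·t - 120. Aus der Gleichung für den Snap s(t) = -360·t^2 + 240·t - 120, setzen wir t = 3 ein und erhalten s = -2640.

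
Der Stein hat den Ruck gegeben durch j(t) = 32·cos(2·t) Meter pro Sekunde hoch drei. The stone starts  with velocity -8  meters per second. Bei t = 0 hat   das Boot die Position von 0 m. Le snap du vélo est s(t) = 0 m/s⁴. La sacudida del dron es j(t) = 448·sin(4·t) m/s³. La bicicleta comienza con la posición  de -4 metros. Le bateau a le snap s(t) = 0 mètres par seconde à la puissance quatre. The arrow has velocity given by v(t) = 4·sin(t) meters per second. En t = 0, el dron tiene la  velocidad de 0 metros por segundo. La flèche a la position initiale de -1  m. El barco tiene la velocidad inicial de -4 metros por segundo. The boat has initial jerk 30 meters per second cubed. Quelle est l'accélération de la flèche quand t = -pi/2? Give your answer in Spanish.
Partiendo de la velocidad v(t) = 4·sin(t), tomamos 1 derivada. Derivando la velocidad, obtenemos la aceleración: a(t) = 4·cos(t). De la ecuación de la aceleración a(t) = 4·cos(t), sustituimos t = -pi/2 para obtener a = 0.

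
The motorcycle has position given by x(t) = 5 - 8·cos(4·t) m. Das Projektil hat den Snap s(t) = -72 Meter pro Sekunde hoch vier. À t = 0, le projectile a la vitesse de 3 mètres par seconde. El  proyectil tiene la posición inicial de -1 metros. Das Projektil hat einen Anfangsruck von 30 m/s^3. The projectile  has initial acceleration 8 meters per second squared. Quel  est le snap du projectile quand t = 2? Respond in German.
Aus der Gleichung für den Snap s(t) = -72, setzen wir t = 2 ein und erhalten s = -72.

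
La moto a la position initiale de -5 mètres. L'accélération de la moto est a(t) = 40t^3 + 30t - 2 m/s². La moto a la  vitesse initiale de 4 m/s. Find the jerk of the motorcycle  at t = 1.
Starting from acceleration a(t) = 40·t^3 + 30·t - 2, we take 1 derivative. Taking d/dt of a(t), we find j(t) = 120·t^2 + 30. Using j(t) = 120·t^2 + 30 and substituting t = 1, we find j = 150.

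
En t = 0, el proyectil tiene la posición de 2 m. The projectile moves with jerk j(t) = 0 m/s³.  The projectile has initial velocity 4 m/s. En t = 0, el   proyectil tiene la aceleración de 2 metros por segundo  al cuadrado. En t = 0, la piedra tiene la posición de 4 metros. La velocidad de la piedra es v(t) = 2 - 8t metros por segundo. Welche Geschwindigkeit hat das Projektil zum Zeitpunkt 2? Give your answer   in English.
We need to integrate our jerk equation j(t) = 0 2 times. The integral of jerk is acceleration. Using a(0) = 2, we get a(t) = 2. Taking ∫a(t)dt and applying v(0) = 4, we find v(t) = 2·t + 4. We have velocity v(t) = 2·t + 4. Substituting t = 2: v(2) = 8.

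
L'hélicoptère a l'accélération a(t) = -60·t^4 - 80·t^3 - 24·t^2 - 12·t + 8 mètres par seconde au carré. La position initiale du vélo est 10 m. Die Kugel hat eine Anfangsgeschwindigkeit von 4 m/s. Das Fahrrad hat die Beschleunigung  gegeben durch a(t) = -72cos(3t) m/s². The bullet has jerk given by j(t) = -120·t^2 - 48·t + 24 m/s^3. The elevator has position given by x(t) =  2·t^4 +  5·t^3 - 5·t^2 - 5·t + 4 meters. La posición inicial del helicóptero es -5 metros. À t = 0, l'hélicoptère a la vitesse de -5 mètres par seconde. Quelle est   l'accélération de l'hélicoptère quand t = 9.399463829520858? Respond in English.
Using a(t) = -60·t^4 - 80·t^3 - 24·t^2 - 12·t + 8 and substituting t = 9.399463829520858, we find a = -537003.046890762.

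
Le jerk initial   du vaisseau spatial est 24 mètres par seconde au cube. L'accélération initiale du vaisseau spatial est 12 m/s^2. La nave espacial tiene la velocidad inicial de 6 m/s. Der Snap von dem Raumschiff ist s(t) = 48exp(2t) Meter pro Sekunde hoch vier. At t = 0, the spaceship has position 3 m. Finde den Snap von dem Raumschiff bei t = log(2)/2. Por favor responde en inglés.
We have snap s(t) = 48·exp(2·t). Substituting t = log(2)/2: s(log(2)/2) = 96.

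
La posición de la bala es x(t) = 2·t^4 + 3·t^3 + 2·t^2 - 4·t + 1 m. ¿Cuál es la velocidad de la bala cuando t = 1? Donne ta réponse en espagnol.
Partiendo de la posición x(t) = 2·t^4 + 3·t^3 + 2·t^2 - 4·t + 1, tomamos 1 derivada. La derivada de la posición da la velocidad: v(t) = 8·t^3 + 9·t^2 + 4·t - 4. De la ecuación de la velocidad v(t) = 8·t^3 + 9·t^2 + 4·t - 4, sustituimos t = 1 para obtener v = 17.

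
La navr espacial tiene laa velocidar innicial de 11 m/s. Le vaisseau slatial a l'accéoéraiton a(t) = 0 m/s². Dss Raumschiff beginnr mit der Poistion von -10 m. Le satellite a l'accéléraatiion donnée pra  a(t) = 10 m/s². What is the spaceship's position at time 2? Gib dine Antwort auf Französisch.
Nous devons trouver l'intégrale de notre équation de l'accélération a(t) = 0 2 fois. L'intégrale de l'accélération est la vitesse. En utilisant v(0) = 11, nous obtenons v(t) = 11. L'intégrale de la vitesse, avec x(0) = -10, donne la position: x(t) = 11·t - 10. Nous avons la position x(t) = 11·t - 10. En substituant t = 2: x(2) = 12.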